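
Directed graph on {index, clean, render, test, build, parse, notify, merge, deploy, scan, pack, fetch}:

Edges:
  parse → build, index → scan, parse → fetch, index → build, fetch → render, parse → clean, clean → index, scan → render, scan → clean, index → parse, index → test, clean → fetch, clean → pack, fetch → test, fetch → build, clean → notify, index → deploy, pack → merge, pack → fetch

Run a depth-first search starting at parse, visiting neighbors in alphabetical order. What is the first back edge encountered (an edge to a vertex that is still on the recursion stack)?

index->parse

DFS from parse (visiting neighbors in alphabetical order); mark gray on enter, black on exit:
parse gray
  build gray
  build black
  clean gray
    fetch gray
      fetch→build: build black — skip
      render gray
      render black
      test gray
      test black
    fetch black
    index gray
      index→build: build black — skip
      deploy gray
      deploy black
      index→parse: parse is gray → back edge
First back edge: index → parse.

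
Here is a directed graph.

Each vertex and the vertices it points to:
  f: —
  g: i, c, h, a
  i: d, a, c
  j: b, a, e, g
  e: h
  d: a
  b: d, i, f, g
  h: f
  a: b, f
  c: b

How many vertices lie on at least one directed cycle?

6

A vertex is on a directed cycle iff it belongs to a strongly connected component of size ≥ 2 (or has a self-loop).
The vertices on cycles are {a, b, c, d, g, i} — 6 in total.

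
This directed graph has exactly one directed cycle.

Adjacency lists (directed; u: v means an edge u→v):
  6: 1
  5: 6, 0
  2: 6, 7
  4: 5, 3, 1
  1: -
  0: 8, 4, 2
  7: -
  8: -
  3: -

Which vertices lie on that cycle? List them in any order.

0, 4, 5

DFS with gray/black marking from 0:
0 gray
  8 gray
  8 black
  4 gray
    5 gray
      6 gray
        1 gray
        1 black
      6 black
      5→0: 0 is gray → back edge
Back edge closes the cycle 0 → 4 → 5 → 0; its vertices are {0, 4, 5}.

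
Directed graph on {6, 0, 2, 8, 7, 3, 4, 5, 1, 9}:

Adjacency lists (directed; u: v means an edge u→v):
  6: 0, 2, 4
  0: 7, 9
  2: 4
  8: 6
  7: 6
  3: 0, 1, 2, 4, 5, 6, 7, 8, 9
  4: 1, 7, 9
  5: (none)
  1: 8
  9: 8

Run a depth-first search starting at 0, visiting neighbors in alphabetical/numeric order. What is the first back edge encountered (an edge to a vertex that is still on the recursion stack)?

6->0

DFS from 0 (visiting neighbors in alphabetical/numeric order); mark gray on enter, black on exit:
0 gray
  7 gray
    6 gray
      6→0: 0 is gray → back edge
First back edge: 6 → 0.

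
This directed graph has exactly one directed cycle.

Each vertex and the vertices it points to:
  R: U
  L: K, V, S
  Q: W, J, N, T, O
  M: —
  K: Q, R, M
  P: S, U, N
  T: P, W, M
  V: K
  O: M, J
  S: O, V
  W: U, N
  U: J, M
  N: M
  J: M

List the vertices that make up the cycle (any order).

K, P, Q, S, T, V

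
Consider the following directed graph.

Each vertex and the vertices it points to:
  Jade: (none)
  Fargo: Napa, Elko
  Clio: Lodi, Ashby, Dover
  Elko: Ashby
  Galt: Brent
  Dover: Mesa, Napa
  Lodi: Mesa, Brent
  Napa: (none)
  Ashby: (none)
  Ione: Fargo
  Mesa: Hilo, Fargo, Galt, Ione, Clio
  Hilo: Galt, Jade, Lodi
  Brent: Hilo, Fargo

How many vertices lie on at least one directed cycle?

7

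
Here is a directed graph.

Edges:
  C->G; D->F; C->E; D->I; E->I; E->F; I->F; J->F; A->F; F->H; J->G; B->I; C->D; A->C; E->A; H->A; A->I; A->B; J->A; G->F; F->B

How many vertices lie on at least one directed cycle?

9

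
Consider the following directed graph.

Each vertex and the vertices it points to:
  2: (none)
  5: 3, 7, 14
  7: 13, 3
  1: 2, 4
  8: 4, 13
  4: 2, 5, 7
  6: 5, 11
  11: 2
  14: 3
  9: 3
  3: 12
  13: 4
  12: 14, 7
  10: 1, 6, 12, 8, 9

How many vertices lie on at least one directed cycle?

7

A vertex is on a directed cycle iff it belongs to a strongly connected component of size ≥ 2 (or has a self-loop).
The vertices on cycles are {3, 4, 5, 7, 12, 13, 14} — 7 in total.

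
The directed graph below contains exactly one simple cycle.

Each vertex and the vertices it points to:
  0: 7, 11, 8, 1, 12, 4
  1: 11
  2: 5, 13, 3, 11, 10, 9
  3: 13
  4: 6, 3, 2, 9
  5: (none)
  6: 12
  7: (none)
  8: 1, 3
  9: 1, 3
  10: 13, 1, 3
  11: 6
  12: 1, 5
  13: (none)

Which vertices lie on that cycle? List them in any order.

1, 6, 11, 12

DFS with gray/black marking from 11:
11 gray
  6 gray
    12 gray
      1 gray
        1→11: 11 is gray → back edge
Back edge closes the cycle 11 → 6 → 12 → 1 → 11; its vertices are {1, 6, 11, 12}.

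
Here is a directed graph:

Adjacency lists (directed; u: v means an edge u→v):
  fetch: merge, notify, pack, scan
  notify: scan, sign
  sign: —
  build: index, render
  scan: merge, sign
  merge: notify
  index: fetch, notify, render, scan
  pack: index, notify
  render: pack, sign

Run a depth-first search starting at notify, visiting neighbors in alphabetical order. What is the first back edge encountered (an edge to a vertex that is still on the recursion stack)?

DFS from notify (visiting neighbors in alphabetical order); mark gray on enter, black on exit:
notify gray
  scan gray
    merge gray
      merge→notify: notify is gray → back edge
First back edge: merge → notify.

merge→notify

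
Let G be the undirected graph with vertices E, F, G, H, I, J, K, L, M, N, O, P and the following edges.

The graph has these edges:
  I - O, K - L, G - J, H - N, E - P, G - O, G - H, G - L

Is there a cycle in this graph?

DFS, tracking each vertex's parent; an edge to a visited non-parent vertex closes a cycle.
Start from G:
visit G (parent –)
  visit L (parent G)
    L–G: parent, skip
    visit K (parent L)
      K–L: parent, skip
  visit H (parent G)
    visit N (parent H)
      N–H: parent, skip
    H–G: parent, skip
  visit O (parent G)
    O–G: parent, skip
    visit I (parent O)
      I–O: parent, skip
  visit J (parent G)
    J–G: parent, skip
visit E (parent –)
  visit P (parent E)
    P–E: parent, skip
visit F (parent –)
visit M (parent –)
No non-parent visited neighbor found — the graph is a forest.

No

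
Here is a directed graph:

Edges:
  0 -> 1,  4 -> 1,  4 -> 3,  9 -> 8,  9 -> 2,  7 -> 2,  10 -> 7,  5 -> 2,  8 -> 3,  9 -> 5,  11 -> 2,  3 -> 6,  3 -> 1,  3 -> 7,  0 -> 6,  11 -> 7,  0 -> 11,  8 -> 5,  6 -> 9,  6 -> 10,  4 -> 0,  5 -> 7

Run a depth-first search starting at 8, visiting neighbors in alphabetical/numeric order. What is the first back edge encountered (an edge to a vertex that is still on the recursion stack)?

DFS from 8 (visiting neighbors in alphabetical/numeric order); mark gray on enter, black on exit:
8 gray
  3 gray
    1 gray
    1 black
    6 gray
      9 gray
        2 gray
        2 black
        5 gray
          5→2: 2 black — skip
          7 gray
            7→2: 2 black — skip
          7 black
        5 black
        9→8: 8 is gray → back edge
First back edge: 9 → 8.

9->8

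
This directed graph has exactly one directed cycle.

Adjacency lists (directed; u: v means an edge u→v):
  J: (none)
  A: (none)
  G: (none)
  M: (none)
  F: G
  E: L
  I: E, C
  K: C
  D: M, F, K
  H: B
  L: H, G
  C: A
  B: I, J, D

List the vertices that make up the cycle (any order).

B, E, H, I, L

DFS with gray/black marking from B:
B gray
  I gray
    E gray
      L gray
        H gray
          H→B: B is gray → back edge
Back edge closes the cycle B → I → E → L → H → B; its vertices are {B, E, H, I, L}.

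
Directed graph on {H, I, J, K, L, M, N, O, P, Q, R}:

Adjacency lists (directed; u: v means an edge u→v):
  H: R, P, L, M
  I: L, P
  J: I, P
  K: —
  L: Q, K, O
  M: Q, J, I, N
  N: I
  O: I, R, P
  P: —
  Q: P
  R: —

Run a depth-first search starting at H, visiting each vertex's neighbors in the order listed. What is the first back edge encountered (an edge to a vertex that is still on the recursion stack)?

I→L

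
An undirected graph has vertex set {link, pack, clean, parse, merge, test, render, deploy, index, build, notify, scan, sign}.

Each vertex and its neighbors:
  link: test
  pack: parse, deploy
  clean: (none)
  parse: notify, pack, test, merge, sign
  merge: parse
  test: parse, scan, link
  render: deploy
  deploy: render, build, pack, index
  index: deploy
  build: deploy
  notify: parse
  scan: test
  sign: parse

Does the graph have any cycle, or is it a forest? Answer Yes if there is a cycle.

No

DFS, tracking each vertex's parent; an edge to a visited non-parent vertex closes a cycle.
Start from sign:
visit sign (parent –)
  visit parse (parent sign)
    visit notify (parent parse)
      notify–parse: parent, skip
    visit pack (parent parse)
      pack–parse: parent, skip
      visit deploy (parent pack)
        visit render (parent deploy)
          render–deploy: parent, skip
        visit build (parent deploy)
          build–deploy: parent, skip
        deploy–pack: parent, skip
        visit index (parent deploy)
          index–deploy: parent, skip
    visit test (parent parse)
      test–parse: parent, skip
      visit scan (parent test)
        scan–test: parent, skip
      visit link (parent test)
        link–test: parent, skip
    visit merge (parent parse)
      merge–parse: parent, skip
    parse–sign: parent, skip
visit clean (parent –)
No non-parent visited neighbor found — the graph is a forest.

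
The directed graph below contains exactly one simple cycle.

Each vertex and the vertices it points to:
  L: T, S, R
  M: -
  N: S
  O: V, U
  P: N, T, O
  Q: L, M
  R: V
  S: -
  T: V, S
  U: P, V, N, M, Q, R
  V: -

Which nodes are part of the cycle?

O, P, U

DFS with gray/black marking from U:
U gray
  P gray
    N gray
      S gray
      S black
    N black
    T gray
      V gray
      V black
      T→S: S black — skip
    T black
    O gray
      O→V: V black — skip
      O→U: U is gray → back edge
Back edge closes the cycle U → P → O → U; its vertices are {O, P, U}.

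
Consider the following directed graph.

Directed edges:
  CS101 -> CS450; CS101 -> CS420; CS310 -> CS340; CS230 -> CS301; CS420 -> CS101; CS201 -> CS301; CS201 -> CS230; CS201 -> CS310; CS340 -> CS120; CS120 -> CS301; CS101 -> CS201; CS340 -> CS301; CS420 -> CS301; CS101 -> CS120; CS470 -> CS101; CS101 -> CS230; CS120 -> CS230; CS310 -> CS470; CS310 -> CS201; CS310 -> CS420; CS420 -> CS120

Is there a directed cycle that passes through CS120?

No

CS120 lies on a cycle iff there is a path from CS120 back to itself.
Exploring from CS120, it never reaches itself; equivalently, its strongly connected component is a singleton.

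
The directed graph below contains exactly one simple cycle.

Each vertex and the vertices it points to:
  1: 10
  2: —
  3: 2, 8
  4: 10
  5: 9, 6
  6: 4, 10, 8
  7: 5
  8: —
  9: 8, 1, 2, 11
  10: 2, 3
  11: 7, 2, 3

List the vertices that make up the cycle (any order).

5, 7, 9, 11

DFS with gray/black marking from 5:
5 gray
  9 gray
    8 gray
    8 black
    1 gray
      10 gray
        2 gray
        2 black
        3 gray
          3→2: 2 black — skip
          3→8: 8 black — skip
        3 black
      10 black
    1 black
    9→2: 2 black — skip
    11 gray
      7 gray
        7→5: 5 is gray → back edge
Back edge closes the cycle 5 → 9 → 11 → 7 → 5; its vertices are {5, 7, 9, 11}.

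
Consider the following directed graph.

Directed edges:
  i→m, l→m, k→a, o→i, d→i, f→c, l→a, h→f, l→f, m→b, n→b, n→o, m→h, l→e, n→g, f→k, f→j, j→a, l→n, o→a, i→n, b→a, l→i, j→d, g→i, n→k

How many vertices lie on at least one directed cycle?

A vertex is on a directed cycle iff it belongs to a strongly connected component of size ≥ 2 (or has a self-loop).
The vertices on cycles are {d, f, g, h, i, j, m, n, o} — 9 in total.

9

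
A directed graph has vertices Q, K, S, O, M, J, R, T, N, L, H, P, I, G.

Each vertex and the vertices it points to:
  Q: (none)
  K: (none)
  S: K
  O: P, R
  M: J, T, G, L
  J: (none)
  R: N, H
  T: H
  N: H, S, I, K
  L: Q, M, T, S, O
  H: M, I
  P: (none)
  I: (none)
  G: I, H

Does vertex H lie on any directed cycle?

H is on a cycle iff H can reach itself via ≥1 edge.
H → M → T → H — yes.

Yes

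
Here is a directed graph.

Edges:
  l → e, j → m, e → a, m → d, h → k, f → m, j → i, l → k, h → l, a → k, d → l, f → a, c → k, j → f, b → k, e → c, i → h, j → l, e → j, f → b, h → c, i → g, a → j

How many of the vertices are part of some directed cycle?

A vertex is on a directed cycle iff it belongs to a strongly connected component of size ≥ 2 (or has a self-loop).
The vertices on cycles are {a, d, e, f, h, i, j, l, m} — 9 in total.

9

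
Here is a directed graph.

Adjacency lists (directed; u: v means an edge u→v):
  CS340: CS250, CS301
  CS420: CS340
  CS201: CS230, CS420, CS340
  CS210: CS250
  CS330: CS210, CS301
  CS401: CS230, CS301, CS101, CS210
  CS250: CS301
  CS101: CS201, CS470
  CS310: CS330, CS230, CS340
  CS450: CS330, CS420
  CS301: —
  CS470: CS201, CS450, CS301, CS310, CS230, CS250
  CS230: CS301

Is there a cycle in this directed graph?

No

DFS with white/gray/black marking, starting from CS230:
CS230 gray
  CS301 gray
  CS301 black
CS230 black
CS340 gray
  CS250 gray
    CS250→CS301: CS301 black — skip
  CS250 black
  CS340→CS301: CS301 black — skip
CS340 black
CS420 gray
  CS420→CS340: CS340 black — skip
CS420 black
CS201 gray
  CS201→CS230: CS230 black — skip
  CS201→CS420: CS420 black — skip
  CS201→CS340: CS340 black — skip
CS201 black
CS210 gray
  CS210→CS250: CS250 black — skip
CS210 black
CS330 gray
  CS330→CS210: CS210 black — skip
  CS330→CS301: CS301 black — skip
CS330 black
CS401 gray
  CS401→CS230: CS230 black — skip
  CS401→CS301: CS301 black — skip
  CS101 gray
    CS101→CS201: CS201 black — skip
    CS470 gray
      CS470→CS201: CS201 black — skip
      CS450 gray
        CS450→CS330: CS330 black — skip
        CS450→CS420: CS420 black — skip
      CS450 black
      CS470→CS301: CS301 black — skip
      CS310 gray
        CS310→CS330: CS330 black — skip
        CS310→CS230: CS230 black — skip
        CS310→CS340: CS340 black — skip
      CS310 black
      CS470→CS230: CS230 black — skip
      CS470→CS250: CS250 black — skip
    CS470 black
  CS101 black
  CS401→CS210: CS210 black — skip
CS401 black
Every edge goes to a white or black vertex — no back edge, so the graph is acyclic.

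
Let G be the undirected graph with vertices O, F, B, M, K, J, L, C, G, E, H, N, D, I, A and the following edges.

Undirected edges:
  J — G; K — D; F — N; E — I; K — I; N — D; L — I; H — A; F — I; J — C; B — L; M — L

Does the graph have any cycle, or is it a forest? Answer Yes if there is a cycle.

Yes

DFS, tracking each vertex's parent; an edge to a visited non-parent vertex closes a cycle.
Start from G:
visit G (parent –)
  visit J (parent G)
    J–G: parent, skip
    visit C (parent J)
      C–J: parent, skip
visit O (parent –)
visit F (parent –)
  visit I (parent F)
    I–F: parent, skip
    visit K (parent I)
      visit D (parent K)
        visit N (parent D)
          N–D: parent, skip
          N–F: F visited and ≠ parent → cycle
Cycle: F – I – K – D – N – F.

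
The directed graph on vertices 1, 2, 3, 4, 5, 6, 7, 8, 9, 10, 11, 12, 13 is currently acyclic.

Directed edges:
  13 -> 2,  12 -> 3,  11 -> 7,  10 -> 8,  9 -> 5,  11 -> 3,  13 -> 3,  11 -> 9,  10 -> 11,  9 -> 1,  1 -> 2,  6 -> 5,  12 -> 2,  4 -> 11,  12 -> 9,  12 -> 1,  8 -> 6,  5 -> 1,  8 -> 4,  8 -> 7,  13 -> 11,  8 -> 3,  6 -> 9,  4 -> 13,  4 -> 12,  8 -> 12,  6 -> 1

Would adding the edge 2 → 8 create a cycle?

Adding 2→8 creates a cycle iff 8 can already reach 2.
Path from 8: 8 → 12 → 2.
So 8 → … → 2 → 8 is a cycle.

Yes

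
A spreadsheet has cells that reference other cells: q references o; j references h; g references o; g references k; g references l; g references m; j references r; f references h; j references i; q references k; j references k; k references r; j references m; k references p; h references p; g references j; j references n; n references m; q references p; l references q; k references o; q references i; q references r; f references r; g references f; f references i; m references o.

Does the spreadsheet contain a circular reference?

DFS with white/gray/black marking, starting from o:
o gray
o black
f gray
  r gray
  r black
  i gray
  i black
  h gray
    p gray
    p black
  h black
f black
g gray
  g→f: f black — skip
  l gray
    q gray
      q→i: i black — skip
      q→p: p black — skip
      q→o: o black — skip
      k gray
        k→p: p black — skip
        k→o: o black — skip
        k→r: r black — skip
      k black
      q→r: r black — skip
    q black
  l black
  g→o: o black — skip
  g→k: k black — skip
  m gray
    m→o: o black — skip
  m black
  j gray
    n gray
      n→m: m black — skip
    n black
    j→k: k black — skip
    j→h: h black — skip
    j→r: r black — skip
    j→m: m black — skip
    j→i: i black — skip
  j black
g black
Every edge goes to a white or black vertex — no back edge, so the graph is acyclic.

No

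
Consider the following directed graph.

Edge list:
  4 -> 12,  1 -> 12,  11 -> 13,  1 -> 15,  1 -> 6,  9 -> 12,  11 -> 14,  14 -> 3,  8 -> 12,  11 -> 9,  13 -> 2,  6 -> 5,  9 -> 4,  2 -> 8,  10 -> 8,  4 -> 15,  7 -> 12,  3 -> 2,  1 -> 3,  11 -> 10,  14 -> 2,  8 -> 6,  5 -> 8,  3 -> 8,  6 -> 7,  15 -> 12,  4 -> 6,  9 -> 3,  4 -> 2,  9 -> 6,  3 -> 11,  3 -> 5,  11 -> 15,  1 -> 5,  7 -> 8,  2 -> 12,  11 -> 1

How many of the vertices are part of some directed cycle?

A vertex is on a directed cycle iff it belongs to a strongly connected component of size ≥ 2 (or has a self-loop).
The vertices on cycles are {1, 3, 5, 6, 7, 8, 9, 11, 14} — 9 in total.

9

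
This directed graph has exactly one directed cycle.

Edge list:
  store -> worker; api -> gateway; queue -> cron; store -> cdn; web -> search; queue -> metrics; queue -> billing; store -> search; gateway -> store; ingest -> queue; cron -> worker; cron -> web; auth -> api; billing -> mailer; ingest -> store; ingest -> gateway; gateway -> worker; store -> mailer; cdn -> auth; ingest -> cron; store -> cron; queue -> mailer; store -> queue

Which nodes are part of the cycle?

api, cdn, auth, store, gateway

DFS with gray/black marking from store:
store gray
  queue gray
    cron gray
      worker gray
      worker black
      web gray
        search gray
        search black
      web black
    cron black
    metrics gray
    metrics black
    billing gray
      mailer gray
      mailer black
    billing black
    queue→mailer: mailer black — skip
  queue black
  store→cron: cron black — skip
  store→mailer: mailer black — skip
  store→search: search black — skip
  store→worker: worker black — skip
  cdn gray
    auth gray
      api gray
        gateway gray
          gateway→worker: worker black — skip
          gateway→store: store is gray → back edge
Back edge closes the cycle store → cdn → auth → api → gateway → store; its vertices are {api, cdn, auth, store, gateway}.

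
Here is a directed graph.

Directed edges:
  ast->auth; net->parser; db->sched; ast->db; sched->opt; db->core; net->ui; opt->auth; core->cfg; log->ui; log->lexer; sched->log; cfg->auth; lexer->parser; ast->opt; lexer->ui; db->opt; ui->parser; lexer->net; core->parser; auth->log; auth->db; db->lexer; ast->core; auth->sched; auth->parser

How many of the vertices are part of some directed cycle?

6

A vertex is on a directed cycle iff it belongs to a strongly connected component of size ≥ 2 (or has a self-loop).
The vertices on cycles are {db, cfg, opt, auth, core, sched} — 6 in total.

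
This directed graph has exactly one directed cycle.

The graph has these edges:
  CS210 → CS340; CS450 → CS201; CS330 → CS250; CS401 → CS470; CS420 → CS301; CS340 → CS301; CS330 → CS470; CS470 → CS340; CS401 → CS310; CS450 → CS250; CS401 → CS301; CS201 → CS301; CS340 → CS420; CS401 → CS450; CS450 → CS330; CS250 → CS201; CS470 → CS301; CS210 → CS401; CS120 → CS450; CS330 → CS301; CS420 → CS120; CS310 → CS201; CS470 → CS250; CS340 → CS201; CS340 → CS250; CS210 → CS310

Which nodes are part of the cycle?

CS120, CS330, CS340, CS420, CS450, CS470

DFS with gray/black marking from CS340:
CS340 gray
  CS420 gray
    CS301 gray
    CS301 black
    CS120 gray
      CS450 gray
        CS201 gray
          CS201→CS301: CS301 black — skip
        CS201 black
        CS250 gray
          CS250→CS201: CS201 black — skip
        CS250 black
        CS330 gray
          CS330→CS301: CS301 black — skip
          CS470 gray
            CS470→CS340: CS340 is gray → back edge
Back edge closes the cycle CS340 → CS420 → CS120 → CS450 → CS330 → CS470 → CS340; its vertices are {CS120, CS330, CS340, CS420, CS450, CS470}.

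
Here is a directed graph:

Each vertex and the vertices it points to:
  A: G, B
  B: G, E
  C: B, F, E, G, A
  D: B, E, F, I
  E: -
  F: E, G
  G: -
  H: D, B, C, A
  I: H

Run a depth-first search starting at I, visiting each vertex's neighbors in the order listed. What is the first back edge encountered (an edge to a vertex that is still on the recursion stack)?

D->I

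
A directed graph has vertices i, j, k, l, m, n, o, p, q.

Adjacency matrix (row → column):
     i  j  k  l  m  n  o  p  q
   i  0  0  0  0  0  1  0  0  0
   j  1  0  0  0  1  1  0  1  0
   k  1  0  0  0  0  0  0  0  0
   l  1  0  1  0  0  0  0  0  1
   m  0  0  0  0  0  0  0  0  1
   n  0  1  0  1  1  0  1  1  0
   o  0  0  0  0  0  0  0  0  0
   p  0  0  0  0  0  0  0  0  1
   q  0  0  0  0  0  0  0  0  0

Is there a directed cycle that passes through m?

m lies on a cycle iff there is a path from m back to itself.
Exploring from m, it never reaches itself; equivalently, its strongly connected component is a singleton.

No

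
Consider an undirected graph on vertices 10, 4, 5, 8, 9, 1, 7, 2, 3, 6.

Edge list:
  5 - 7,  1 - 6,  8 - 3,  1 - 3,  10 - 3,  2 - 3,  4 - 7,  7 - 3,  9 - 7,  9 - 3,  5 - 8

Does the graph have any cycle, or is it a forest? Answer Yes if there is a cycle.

Yes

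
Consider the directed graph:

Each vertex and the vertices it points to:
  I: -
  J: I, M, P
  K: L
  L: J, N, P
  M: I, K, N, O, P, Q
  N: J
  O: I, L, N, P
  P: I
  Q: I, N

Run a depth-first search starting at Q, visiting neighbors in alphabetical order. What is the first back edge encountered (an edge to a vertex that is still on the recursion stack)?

L→J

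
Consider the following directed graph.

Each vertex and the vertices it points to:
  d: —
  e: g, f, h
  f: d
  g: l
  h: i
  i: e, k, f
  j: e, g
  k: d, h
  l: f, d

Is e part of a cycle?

Yes

e is on a cycle iff e can reach itself via ≥1 edge.
e → h → i → e — yes.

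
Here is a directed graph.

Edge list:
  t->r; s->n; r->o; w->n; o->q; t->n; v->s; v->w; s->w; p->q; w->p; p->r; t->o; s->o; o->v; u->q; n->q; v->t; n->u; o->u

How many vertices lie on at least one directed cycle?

A vertex is on a directed cycle iff it belongs to a strongly connected component of size ≥ 2 (or has a self-loop).
The vertices on cycles are {o, p, r, s, t, v, w} — 7 in total.

7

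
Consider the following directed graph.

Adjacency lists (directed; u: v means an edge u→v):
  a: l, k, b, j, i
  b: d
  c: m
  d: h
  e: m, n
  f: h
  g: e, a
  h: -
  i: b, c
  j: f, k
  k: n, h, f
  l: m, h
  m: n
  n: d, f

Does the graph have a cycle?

DFS with white/gray/black marking, starting from f:
f gray
  h gray
  h black
f black
a gray
  l gray
    m gray
      n gray
        d gray
          d→h: h black — skip
        d black
        n→f: f black — skip
      n black
    m black
    l→h: h black — skip
  l black
  k gray
    k→n: n black — skip
    k→h: h black — skip
    k→f: f black — skip
  k black
  b gray
    b→d: d black — skip
  b black
  j gray
    j→f: f black — skip
    j→k: k black — skip
  j black
  i gray
    i→b: b black — skip
    c gray
      c→m: m black — skip
    c black
  i black
a black
e gray
  e→m: m black — skip
  e→n: n black — skip
e black
g gray
  g→e: e black — skip
  g→a: a black — skip
g black
Every edge goes to a white or black vertex — no back edge, so the graph is acyclic.

No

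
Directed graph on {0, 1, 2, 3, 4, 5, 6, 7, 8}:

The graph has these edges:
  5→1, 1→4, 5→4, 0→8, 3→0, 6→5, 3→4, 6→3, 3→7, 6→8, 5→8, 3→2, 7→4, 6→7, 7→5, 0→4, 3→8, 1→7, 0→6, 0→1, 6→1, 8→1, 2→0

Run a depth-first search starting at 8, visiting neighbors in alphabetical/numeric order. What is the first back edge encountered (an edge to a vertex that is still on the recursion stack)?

DFS from 8 (visiting neighbors in alphabetical/numeric order); mark gray on enter, black on exit:
8 gray
  1 gray
    4 gray
    4 black
    7 gray
      7→4: 4 black — skip
      5 gray
        5→1: 1 is gray → back edge
First back edge: 5 → 1.

5->1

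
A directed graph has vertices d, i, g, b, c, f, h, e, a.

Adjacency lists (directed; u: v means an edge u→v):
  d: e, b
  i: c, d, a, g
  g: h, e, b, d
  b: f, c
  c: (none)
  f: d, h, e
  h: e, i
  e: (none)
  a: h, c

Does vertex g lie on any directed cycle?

Yes

g is on a cycle iff g can reach itself via ≥1 edge.
g → h → i → g — yes.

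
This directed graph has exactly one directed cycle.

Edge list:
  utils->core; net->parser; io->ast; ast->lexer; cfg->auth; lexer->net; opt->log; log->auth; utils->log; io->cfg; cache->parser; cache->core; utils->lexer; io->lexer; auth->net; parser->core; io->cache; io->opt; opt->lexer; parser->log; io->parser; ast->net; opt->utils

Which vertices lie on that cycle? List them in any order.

DFS with gray/black marking from parser:
parser gray
  core gray
  core black
  log gray
    auth gray
      net gray
        net→parser: parser is gray → back edge
Back edge closes the cycle parser → log → auth → net → parser; its vertices are {log, net, auth, parser}.

log, net, auth, parser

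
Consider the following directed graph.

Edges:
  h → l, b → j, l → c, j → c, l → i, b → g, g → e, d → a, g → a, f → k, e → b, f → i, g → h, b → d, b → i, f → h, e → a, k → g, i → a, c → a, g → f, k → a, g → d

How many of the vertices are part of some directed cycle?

5

A vertex is on a directed cycle iff it belongs to a strongly connected component of size ≥ 2 (or has a self-loop).
The vertices on cycles are {b, e, f, g, k} — 5 in total.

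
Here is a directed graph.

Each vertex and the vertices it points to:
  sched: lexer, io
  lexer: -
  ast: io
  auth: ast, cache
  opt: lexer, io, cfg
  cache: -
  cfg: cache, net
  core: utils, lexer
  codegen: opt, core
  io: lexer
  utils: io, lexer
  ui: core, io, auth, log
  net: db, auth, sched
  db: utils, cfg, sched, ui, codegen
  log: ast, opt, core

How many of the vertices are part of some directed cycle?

7

A vertex is on a directed cycle iff it belongs to a strongly connected component of size ≥ 2 (or has a self-loop).
The vertices on cycles are {db, ui, cfg, log, net, opt, codegen} — 7 in total.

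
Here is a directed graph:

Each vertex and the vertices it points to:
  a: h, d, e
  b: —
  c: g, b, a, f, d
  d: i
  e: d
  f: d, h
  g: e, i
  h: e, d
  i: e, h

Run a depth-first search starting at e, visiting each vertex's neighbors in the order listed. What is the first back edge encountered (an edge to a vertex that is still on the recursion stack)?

DFS from e (visiting each vertex's neighbors in the order listed); mark gray on enter, black on exit:
e gray
  d gray
    i gray
      i→e: e is gray → back edge
First back edge: i → e.

i→e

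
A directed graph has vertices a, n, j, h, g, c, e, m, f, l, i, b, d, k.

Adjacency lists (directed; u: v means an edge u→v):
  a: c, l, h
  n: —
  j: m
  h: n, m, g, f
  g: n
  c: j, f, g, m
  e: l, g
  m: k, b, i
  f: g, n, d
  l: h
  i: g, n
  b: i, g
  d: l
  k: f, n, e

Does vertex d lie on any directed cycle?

d is on a cycle iff d can reach itself via ≥1 edge.
d → l → h → f → d — yes.

Yes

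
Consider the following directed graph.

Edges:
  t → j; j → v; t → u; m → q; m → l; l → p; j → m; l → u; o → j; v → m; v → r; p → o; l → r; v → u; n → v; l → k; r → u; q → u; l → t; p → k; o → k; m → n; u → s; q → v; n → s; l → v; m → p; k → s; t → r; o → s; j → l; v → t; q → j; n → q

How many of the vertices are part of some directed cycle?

A vertex is on a directed cycle iff it belongs to a strongly connected component of size ≥ 2 (or has a self-loop).
The vertices on cycles are {j, l, m, n, o, p, q, t, v} — 9 in total.

9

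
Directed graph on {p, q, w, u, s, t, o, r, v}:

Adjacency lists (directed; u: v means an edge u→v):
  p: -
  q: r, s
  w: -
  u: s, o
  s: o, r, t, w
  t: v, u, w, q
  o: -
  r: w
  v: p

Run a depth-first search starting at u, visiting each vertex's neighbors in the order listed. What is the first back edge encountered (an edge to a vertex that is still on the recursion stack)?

DFS from u (visiting each vertex's neighbors in the order listed); mark gray on enter, black on exit:
u gray
  s gray
    o gray
    o black
    r gray
      w gray
      w black
    r black
    t gray
      v gray
        p gray
        p black
      v black
      t→u: u is gray → back edge
First back edge: t → u.

t->u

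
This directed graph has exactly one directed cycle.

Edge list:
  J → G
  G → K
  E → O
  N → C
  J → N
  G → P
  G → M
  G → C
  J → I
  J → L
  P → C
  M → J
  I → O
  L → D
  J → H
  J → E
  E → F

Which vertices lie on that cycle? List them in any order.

DFS with gray/black marking from J:
J gray
  I gray
    O gray
    O black
  I black
  N gray
    C gray
    C black
  N black
  H gray
  H black
  G gray
    G→C: C black — skip
    P gray
      P→C: C black — skip
    P black
    K gray
    K black
    M gray
      M→J: J is gray → back edge
Back edge closes the cycle J → G → M → J; its vertices are {G, J, M}.

G, J, M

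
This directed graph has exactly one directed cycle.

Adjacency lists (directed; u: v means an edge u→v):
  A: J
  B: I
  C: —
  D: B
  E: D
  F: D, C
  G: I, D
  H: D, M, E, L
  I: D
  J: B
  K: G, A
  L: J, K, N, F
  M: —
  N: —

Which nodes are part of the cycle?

B, D, I

DFS with gray/black marking from B:
B gray
  I gray
    D gray
      D→B: B is gray → back edge
Back edge closes the cycle B → I → D → B; its vertices are {B, D, I}.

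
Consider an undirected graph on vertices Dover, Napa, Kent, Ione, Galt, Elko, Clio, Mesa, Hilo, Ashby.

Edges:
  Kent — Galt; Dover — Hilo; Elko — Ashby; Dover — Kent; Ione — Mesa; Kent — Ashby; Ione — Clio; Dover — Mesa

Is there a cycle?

No

DFS, tracking each vertex's parent; an edge to a visited non-parent vertex closes a cycle.
Start from Dover:
visit Dover (parent –)
  visit Kent (parent Dover)
    visit Ashby (parent Kent)
      Ashby–Kent: parent, skip
      visit Elko (parent Ashby)
        Elko–Ashby: parent, skip
    Kent–Dover: parent, skip
    visit Galt (parent Kent)
      Galt–Kent: parent, skip
  visit Mesa (parent Dover)
    Mesa–Dover: parent, skip
    visit Ione (parent Mesa)
      Ione–Mesa: parent, skip
      visit Clio (parent Ione)
        Clio–Ione: parent, skip
  visit Hilo (parent Dover)
    Hilo–Dover: parent, skip
visit Napa (parent –)
No non-parent visited neighbor found — the graph is a forest.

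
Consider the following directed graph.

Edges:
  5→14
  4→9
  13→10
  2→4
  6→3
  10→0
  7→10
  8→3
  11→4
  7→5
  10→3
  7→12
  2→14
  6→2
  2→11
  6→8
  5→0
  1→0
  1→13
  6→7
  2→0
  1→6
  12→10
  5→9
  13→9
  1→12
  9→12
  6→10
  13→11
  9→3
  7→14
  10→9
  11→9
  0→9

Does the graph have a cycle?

DFS with white/gray/black marking, starting from 13:
13 gray
  10 gray
    3 gray
    3 black
    0 gray
      9 gray
        9→3: 3 black — skip
        12 gray
          12→10: 10 is gray → back edge
Back edge found, so a cycle exists: 10 → 0 → 9 → 12 → 10.

Yes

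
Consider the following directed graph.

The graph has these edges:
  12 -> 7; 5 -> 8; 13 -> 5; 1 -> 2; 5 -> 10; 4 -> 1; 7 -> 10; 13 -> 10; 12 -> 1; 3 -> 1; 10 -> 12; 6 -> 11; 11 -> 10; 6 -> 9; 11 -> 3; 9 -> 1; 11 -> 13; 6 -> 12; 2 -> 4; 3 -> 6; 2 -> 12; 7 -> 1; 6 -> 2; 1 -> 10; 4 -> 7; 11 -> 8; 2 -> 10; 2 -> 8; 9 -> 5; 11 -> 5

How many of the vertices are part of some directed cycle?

A vertex is on a directed cycle iff it belongs to a strongly connected component of size ≥ 2 (or has a self-loop).
The vertices on cycles are {1, 2, 3, 4, 6, 7, 10, 11, 12} — 9 in total.

9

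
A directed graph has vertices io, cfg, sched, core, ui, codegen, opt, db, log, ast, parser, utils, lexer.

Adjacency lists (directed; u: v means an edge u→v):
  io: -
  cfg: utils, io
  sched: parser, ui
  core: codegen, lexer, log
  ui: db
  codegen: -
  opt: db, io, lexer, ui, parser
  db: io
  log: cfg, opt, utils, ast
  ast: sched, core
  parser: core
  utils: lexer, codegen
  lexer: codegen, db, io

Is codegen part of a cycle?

No

codegen lies on a cycle iff there is a path from codegen back to itself.
Exploring from codegen, it never reaches itself; equivalently, its strongly connected component is a singleton.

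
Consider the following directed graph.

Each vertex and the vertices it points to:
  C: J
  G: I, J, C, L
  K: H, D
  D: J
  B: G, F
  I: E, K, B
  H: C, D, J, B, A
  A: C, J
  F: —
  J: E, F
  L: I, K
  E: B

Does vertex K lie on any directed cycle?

Yes

K is on a cycle iff K can reach itself via ≥1 edge.
K → H → B → G → I → K — yes.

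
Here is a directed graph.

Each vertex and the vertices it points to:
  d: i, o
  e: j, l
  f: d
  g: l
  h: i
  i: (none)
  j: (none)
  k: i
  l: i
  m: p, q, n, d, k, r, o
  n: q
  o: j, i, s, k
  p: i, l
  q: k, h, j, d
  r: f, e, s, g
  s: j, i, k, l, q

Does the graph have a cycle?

DFS with white/gray/black marking, starting from q:
q gray
  k gray
    i gray
    i black
  k black
  h gray
    h→i: i black — skip
  h black
  j gray
  j black
  d gray
    d→i: i black — skip
    o gray
      o→j: j black — skip
      o→i: i black — skip
      s gray
        s→j: j black — skip
        s→i: i black — skip
        s→k: k black — skip
        l gray
          l→i: i black — skip
        l black
        s→q: q is gray → back edge
Back edge found, so a cycle exists: q → d → o → s → q.

Yes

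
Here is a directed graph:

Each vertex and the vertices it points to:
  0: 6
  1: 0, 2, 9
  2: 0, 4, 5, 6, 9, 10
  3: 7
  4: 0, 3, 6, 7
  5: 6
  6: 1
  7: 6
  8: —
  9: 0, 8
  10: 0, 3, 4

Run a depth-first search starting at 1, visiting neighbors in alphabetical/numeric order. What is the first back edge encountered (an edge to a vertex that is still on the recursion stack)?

6→1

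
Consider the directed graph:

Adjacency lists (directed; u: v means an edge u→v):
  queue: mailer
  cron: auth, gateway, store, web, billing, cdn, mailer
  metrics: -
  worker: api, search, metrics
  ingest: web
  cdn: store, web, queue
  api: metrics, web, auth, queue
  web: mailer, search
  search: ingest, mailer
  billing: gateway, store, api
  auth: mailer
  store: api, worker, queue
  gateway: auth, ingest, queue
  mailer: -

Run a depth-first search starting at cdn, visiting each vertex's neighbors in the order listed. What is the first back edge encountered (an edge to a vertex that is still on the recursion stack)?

DFS from cdn (visiting each vertex's neighbors in the order listed); mark gray on enter, black on exit:
cdn gray
  store gray
    api gray
      metrics gray
      metrics black
      web gray
        mailer gray
        mailer black
        search gray
          ingest gray
            ingest→web: web is gray → back edge
First back edge: ingest → web.

ingest→web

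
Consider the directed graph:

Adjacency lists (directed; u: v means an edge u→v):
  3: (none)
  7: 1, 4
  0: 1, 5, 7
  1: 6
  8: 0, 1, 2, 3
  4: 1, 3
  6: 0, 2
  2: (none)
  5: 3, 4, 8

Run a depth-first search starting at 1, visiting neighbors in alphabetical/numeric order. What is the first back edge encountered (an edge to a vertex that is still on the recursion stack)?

DFS from 1 (visiting neighbors in alphabetical/numeric order); mark gray on enter, black on exit:
1 gray
  6 gray
    0 gray
      0→1: 1 is gray → back edge
First back edge: 0 → 1.

0->1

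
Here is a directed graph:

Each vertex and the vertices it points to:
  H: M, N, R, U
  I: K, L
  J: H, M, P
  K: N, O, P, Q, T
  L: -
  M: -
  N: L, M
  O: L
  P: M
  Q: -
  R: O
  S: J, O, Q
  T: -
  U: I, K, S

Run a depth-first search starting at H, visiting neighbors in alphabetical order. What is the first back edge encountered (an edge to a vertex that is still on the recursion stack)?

J->H

DFS from H (visiting neighbors in alphabetical order); mark gray on enter, black on exit:
H gray
  M gray
  M black
  N gray
    L gray
    L black
    N→M: M black — skip
  N black
  R gray
    O gray
      O→L: L black — skip
    O black
  R black
  U gray
    I gray
      K gray
        K→N: N black — skip
        K→O: O black — skip
        P gray
          P→M: M black — skip
        P black
        Q gray
        Q black
        T gray
        T black
      K black
      I→L: L black — skip
    I black
    U→K: K black — skip
    S gray
      J gray
        J→H: H is gray → back edge
First back edge: J → H.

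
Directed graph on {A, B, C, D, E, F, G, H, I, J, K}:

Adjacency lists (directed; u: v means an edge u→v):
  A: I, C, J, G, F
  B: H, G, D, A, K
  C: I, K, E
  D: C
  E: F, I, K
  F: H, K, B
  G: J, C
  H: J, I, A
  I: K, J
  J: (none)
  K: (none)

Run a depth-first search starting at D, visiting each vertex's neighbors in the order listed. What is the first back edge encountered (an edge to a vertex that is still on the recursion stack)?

DFS from D (visiting each vertex's neighbors in the order listed); mark gray on enter, black on exit:
D gray
  C gray
    I gray
      K gray
      K black
      J gray
      J black
    I black
    C→K: K black — skip
    E gray
      F gray
        H gray
          H→J: J black — skip
          H→I: I black — skip
          A gray
            A→I: I black — skip
            A→C: C is gray → back edge
First back edge: A → C.

A→C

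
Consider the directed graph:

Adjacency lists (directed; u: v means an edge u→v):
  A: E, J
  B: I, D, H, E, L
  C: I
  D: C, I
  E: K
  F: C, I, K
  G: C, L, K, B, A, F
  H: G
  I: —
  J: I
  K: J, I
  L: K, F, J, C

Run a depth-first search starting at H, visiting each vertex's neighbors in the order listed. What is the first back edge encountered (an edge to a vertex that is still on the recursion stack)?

B→H

DFS from H (visiting each vertex's neighbors in the order listed); mark gray on enter, black on exit:
H gray
  G gray
    C gray
      I gray
      I black
    C black
    L gray
      K gray
        J gray
          J→I: I black — skip
        J black
        K→I: I black — skip
      K black
      F gray
        F→C: C black — skip
        F→I: I black — skip
        F→K: K black — skip
      F black
      L→J: J black — skip
      L→C: C black — skip
    L black
    G→K: K black — skip
    B gray
      B→I: I black — skip
      D gray
        D→C: C black — skip
        D→I: I black — skip
      D black
      B→H: H is gray → back edge
First back edge: B → H.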